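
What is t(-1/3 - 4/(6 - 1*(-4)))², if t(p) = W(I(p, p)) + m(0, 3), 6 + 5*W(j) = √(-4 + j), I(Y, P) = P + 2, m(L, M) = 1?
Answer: (15 - I*√615)²/5625 ≈ -0.069333 - 0.13226*I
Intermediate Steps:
I(Y, P) = 2 + P
W(j) = -6/5 + √(-4 + j)/5
t(p) = -⅕ + √(-2 + p)/5 (t(p) = (-6/5 + √(-4 + (2 + p))/5) + 1 = (-6/5 + √(-2 + p)/5) + 1 = -⅕ + √(-2 + p)/5)
t(-1/3 - 4/(6 - 1*(-4)))² = (-⅕ + √(-2 + (-1/3 - 4/(6 - 1*(-4))))/5)² = (-⅕ + √(-2 + (-1*⅓ - 4/(6 + 4)))/5)² = (-⅕ + √(-2 + (-⅓ - 4/10))/5)² = (-⅕ + √(-2 + (-⅓ - 4*⅒))/5)² = (-⅕ + √(-2 + (-⅓ - ⅖))/5)² = (-⅕ + √(-2 - 11/15)/5)² = (-⅕ + √(-41/15)/5)² = (-⅕ + (I*√615/15)/5)² = (-⅕ + I*√615/75)²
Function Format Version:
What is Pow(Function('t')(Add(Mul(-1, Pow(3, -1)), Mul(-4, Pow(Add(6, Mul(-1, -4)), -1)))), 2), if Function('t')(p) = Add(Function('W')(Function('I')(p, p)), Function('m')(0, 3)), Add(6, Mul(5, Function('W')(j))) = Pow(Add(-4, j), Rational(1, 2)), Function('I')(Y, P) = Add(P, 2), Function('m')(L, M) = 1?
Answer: Mul(Rational(1, 5625), Pow(Add(15, Mul(-1, I, Pow(615, Rational(1, 2)))), 2)) ≈ Add(-0.069333, Mul(-0.13226, I))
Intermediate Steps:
Function('I')(Y, P) = Add(2, P)
Function('W')(j) = Add(Rational(-6, 5), Mul(Rational(1, 5), Pow(Add(-4, j), Rational(1, 2))))
Function('t')(p) = Add(Rational(-1, 5), Mul(Rational(1, 5), Pow(Add(-2, p), Rational(1, 2)))) (Function('t')(p) = Add(Add(Rational(-6, 5), Mul(Rational(1, 5), Pow(Add(-4, Add(2, p)), Rational(1, 2)))), 1) = Add(Add(Rational(-6, 5), Mul(Rational(1, 5), Pow(Add(-2, p), Rational(1, 2)))), 1) = Add(Rational(-1, 5), Mul(Rational(1, 5), Pow(Add(-2, p), Rational(1, 2)))))
Pow(Function('t')(Add(Mul(-1, Pow(3, -1)), Mul(-4, Pow(Add(6, Mul(-1, -4)), -1)))), 2) = Pow(Add(Rational(-1, 5), Mul(Rational(1, 5), Pow(Add(-2, Add(Mul(-1, Pow(3, -1)), Mul(-4, Pow(Add(6, Mul(-1, -4)), -1)))), Rational(1, 2)))), 2) = Pow(Add(Rational(-1, 5), Mul(Rational(1, 5), Pow(Add(-2, Add(Mul(-1, Rational(1, 3)), Mul(-4, Pow(Add(6, 4), -1)))), Rational(1, 2)))), 2) = Pow(Add(Rational(-1, 5), Mul(Rational(1, 5), Pow(Add(-2, Add(Rational(-1, 3), Mul(-4, Pow(10, -1)))), Rational(1, 2)))), 2) = Pow(Add(Rational(-1, 5), Mul(Rational(1, 5), Pow(Add(-2, Add(Rational(-1, 3), Mul(-4, Rational(1, 10)))), Rational(1, 2)))), 2) = Pow(Add(Rational(-1, 5), Mul(Rational(1, 5), Pow(Add(-2, Add(Rational(-1, 3), Rational(-2, 5))), Rational(1, 2)))), 2) = Pow(Add(Rational(-1, 5), Mul(Rational(1, 5), Pow(Add(-2, Rational(-11, 15)), Rational(1, 2)))), 2) = Pow(Add(Rational(-1, 5), Mul(Rational(1, 5), Pow(Rational(-41, 15), Rational(1, 2)))), 2) = Pow(Add(Rational(-1, 5), Mul(Rational(1, 5), Mul(Rational(1, 15), I, Pow(615, Rational(1, 2))))), 2) = Pow(Add(Rational(-1, 5), Mul(Rational(1, 75), I, Pow(615, Rational(1, 2)))), 2)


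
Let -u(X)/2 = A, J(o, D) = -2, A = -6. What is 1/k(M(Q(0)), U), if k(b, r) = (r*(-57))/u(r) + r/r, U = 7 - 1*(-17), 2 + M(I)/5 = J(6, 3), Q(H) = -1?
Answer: -1/113 ≈ -0.0088496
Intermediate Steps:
u(X) = 12 (u(X) = -2*(-6) = 12)
M(I) = -20 (M(I) = -10 + 5*(-2) = -10 - 10 = -20)
U = 24 (U = 7 + 17 = 24)
k(b, r) = 1 - 19*r/4 (k(b, r) = (r*(-57))/12 + r/r = -57*r*(1/12) + 1 = -19*r/4 + 1 = 1 - 19*r/4)
1/k(M(Q(0)), U) = 1/(1 - 19/4*24) = 1/(1 - 114) = 1/(-113) = -1/113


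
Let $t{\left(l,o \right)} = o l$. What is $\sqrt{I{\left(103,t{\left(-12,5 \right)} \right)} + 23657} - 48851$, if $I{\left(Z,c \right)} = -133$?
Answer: $-48851 + 2 \sqrt{5881} \approx -48698.0$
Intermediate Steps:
$t{\left(l,o \right)} = l o$
$\sqrt{I{\left(103,t{\left(-12,5 \right)} \right)} + 23657} - 48851 = \sqrt{-133 + 23657} - 48851 = \sqrt{23524} - 48851 = 2 \sqrt{5881} - 48851 = -48851 + 2 \sqrt{5881}$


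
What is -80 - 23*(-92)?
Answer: 2036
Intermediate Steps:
-80 - 23*(-92) = -80 + 2116 = 2036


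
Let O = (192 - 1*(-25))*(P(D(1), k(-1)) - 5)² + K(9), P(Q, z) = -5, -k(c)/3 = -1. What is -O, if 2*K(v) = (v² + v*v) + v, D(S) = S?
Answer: -43571/2 ≈ -21786.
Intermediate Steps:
k(c) = 3 (k(c) = -3*(-1) = 3)
K(v) = v² + v/2 (K(v) = ((v² + v*v) + v)/2 = ((v² + v²) + v)/2 = (2*v² + v)/2 = (v + 2*v²)/2 = v² + v/2)
O = 43571/2 (O = (192 - 1*(-25))*(-5 - 5)² + 9*(½ + 9) = (192 + 25)*(-10)² + 9*(19/2) = 217*100 + 171/2 = 21700 + 171/2 = 43571/2 ≈ 21786.)
-O = -1*43571/2 = -43571/2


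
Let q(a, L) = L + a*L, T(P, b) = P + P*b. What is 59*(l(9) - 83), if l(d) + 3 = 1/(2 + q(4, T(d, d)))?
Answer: -2293389/452 ≈ -5073.9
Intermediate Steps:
q(a, L) = L + L*a
l(d) = -3 + 1/(2 + 5*d*(1 + d)) (l(d) = -3 + 1/(2 + (d*(1 + d))*(1 + 4)) = -3 + 1/(2 + (d*(1 + d))*5) = -3 + 1/(2 + 5*d*(1 + d)))
59*(l(9) - 83) = 59*(5*(-1 - 3*9*(1 + 9))/(2 + 5*9*(1 + 9)) - 83) = 59*(5*(-1 - 3*9*10)/(2 + 5*9*10) - 83) = 59*(5*(-1 - 270)/(2 + 450) - 83) = 59*(5*(-271)/452 - 83) = 59*(5*(1/452)*(-271) - 83) = 59*(-1355/452 - 83) = 59*(-38871/452) = -2293389/452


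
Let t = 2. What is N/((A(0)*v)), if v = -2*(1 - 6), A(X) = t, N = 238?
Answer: 119/10 ≈ 11.900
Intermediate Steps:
A(X) = 2
v = 10 (v = -2*(-5) = 10)
N/((A(0)*v)) = 238/((2*10)) = 238/20 = 238*(1/20) = 119/10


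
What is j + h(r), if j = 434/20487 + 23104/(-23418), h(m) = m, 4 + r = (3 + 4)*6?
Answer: 2961314212/79960761 ≈ 37.035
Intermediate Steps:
r = 38 (r = -4 + (3 + 4)*6 = -4 + 7*6 = -4 + 42 = 38)
j = -77194706/79960761 (j = 434*(1/20487) + 23104*(-1/23418) = 434/20487 - 11552/11709 = -77194706/79960761 ≈ -0.96541)
j + h(r) = -77194706/79960761 + 38 = 2961314212/79960761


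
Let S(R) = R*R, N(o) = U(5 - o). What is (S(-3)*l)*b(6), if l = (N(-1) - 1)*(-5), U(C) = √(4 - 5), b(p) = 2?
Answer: 90 - 90*I ≈ 90.0 - 90.0*I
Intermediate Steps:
U(C) = I (U(C) = √(-1) = I)
N(o) = I
l = 5 - 5*I (l = (I - 1)*(-5) = (-1 + I)*(-5) = 5 - 5*I ≈ 5.0 - 5.0*I)
S(R) = R²
(S(-3)*l)*b(6) = ((-3)²*(5 - 5*I))*2 = (9*(5 - 5*I))*2 = (45 - 45*I)*2 = 90 - 90*I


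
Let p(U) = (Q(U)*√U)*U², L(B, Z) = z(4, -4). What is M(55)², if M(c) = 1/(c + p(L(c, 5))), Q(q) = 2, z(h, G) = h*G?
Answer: (55 - 2048*I)²/17617570734241 ≈ -2.379e-7 - 1.2787e-8*I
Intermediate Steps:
z(h, G) = G*h
L(B, Z) = -16 (L(B, Z) = -4*4 = -16)
p(U) = 2*U^(5/2) (p(U) = (2*√U)*U² = 2*U^(5/2))
M(c) = 1/(c + 2048*I) (M(c) = 1/(c + 2*(-16)^(5/2)) = 1/(c + 2*(1024*I)) = 1/(c + 2048*I))
M(55)² = (1/(55 + 2048*I))² = ((55 - 2048*I)/4197329)² = (55 - 2048*I)²/17617570734241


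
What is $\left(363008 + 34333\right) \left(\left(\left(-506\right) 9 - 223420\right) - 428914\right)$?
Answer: $-261008534808$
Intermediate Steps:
$\left(363008 + 34333\right) \left(\left(\left(-506\right) 9 - 223420\right) - 428914\right) = 397341 \left(\left(-4554 - 223420\right) - 428914\right) = 397341 \left(-227974 - 428914\right) = 397341 \left(-656888\right) = -261008534808$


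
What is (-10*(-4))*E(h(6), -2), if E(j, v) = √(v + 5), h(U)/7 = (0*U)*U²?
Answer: 40*√3 ≈ 69.282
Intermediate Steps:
h(U) = 0 (h(U) = 7*((0*U)*U²) = 7*(0*U²) = 7*0 = 0)
E(j, v) = √(5 + v)
(-10*(-4))*E(h(6), -2) = (-10*(-4))*√(5 - 2) = 40*√3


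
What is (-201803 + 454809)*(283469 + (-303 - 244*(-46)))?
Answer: 74482436340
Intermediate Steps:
(-201803 + 454809)*(283469 + (-303 - 244*(-46))) = 253006*(283469 + (-303 + 11224)) = 253006*(283469 + 10921) = 253006*294390 = 74482436340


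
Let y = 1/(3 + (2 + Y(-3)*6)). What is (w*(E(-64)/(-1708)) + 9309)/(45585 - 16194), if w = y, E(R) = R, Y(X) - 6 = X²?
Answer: 377619601/1192245915 ≈ 0.31673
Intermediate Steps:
Y(X) = 6 + X²
y = 1/95 (y = 1/(3 + (2 + (6 + (-3)²)*6)) = 1/(3 + (2 + (6 + 9)*6)) = 1/(3 + (2 + 15*6)) = 1/(3 + (2 + 90)) = 1/(3 + 92) = 1/95 ≈ 0.010526)
w = 1/95 ≈ 0.010526
(w*(E(-64)/(-1708)) + 9309)/(45585 - 16194) = ((-64/(-1708))/95 + 9309)/(45585 - 16194) = ((-64*(-1/1708))/95 + 9309)/29391 = ((1/95)*(16/427) + 9309)*(1/29391) = (16/40565 + 9309)*(1/29391) = (377619601/40565)*(1/29391) = 377619601/1192245915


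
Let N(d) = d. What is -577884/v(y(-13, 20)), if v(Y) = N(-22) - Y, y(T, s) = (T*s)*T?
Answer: 96314/567 ≈ 169.87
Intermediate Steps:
y(T, s) = s*T**2
v(Y) = -22 - Y
-577884/v(y(-13, 20)) = -577884/(-22 - 20*(-13)**2) = -577884/(-22 - 20*169) = -577884/(-22 - 1*3380) = -577884/(-22 - 3380) = -577884/(-3402) = -577884*(-1/3402) = 96314/567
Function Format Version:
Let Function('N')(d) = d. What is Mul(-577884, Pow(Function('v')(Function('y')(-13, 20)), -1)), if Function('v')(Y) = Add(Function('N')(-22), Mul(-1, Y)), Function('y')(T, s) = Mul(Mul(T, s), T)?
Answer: Rational(96314, 567) ≈ 169.87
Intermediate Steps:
Function('y')(T, s) = Mul(s, Pow(T, 2))
Function('v')(Y) = Add(-22, Mul(-1, Y))
Mul(-577884, Pow(Function('v')(Function('y')(-13, 20)), -1)) = Mul(-577884, Pow(Add(-22, Mul(-1, Mul(20, Pow(-13, 2)))), -1)) = Mul(-577884, Pow(Add(-22, Mul(-1, Mul(20, 169))), -1)) = Mul(-577884, Pow(Add(-22, Mul(-1, 3380)), -1)) = Mul(-577884, Pow(Add(-22, -3380), -1)) = Mul(-577884, Pow(-3402, -1)) = Mul(-577884, Rational(-1, 3402)) = Rational(96314, 567)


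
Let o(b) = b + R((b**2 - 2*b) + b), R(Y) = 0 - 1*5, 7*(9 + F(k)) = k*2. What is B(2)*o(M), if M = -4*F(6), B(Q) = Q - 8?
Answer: -1014/7 ≈ -144.86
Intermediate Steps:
F(k) = -9 + 2*k/7 (F(k) = -9 + (k*2)/7 = -9 + (2*k)/7 = -9 + 2*k/7)
B(Q) = -8 + Q
R(Y) = -5 (R(Y) = 0 - 5 = -5)
M = 204/7 (M = -4*(-9 + (2/7)*6) = -4*(-9 + 12/7) = -4*(-51/7) = 204/7 ≈ 29.143)
o(b) = -5 + b (o(b) = b - 5 = -5 + b)
B(2)*o(M) = (-8 + 2)*(-5 + 204/7) = -6*169/7 = -1014/7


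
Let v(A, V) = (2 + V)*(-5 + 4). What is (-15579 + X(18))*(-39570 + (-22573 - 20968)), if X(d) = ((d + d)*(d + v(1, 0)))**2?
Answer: -26279448867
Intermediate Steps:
v(A, V) = -2 - V (v(A, V) = (2 + V)*(-1) = -2 - V)
X(d) = 4*d**2*(-2 + d)**2 (X(d) = ((d + d)*(d + (-2 - 1*0)))**2 = ((2*d)*(d + (-2 + 0)))**2 = ((2*d)*(d - 2))**2 = ((2*d)*(-2 + d))**2 = (2*d*(-2 + d))**2 = 4*d**2*(-2 + d)**2)
(-15579 + X(18))*(-39570 + (-22573 - 20968)) = (-15579 + 4*18**2*(-2 + 18)**2)*(-39570 + (-22573 - 20968)) = (-15579 + 4*324*16**2)*(-39570 - 43541) = (-15579 + 4*324*256)*(-83111) = (-15579 + 331776)*(-83111) = 316197*(-83111) = -26279448867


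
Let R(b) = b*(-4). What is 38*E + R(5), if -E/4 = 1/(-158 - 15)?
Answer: -3308/173 ≈ -19.121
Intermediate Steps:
R(b) = -4*b
E = 4/173 (E = -4/(-158 - 15) = -4/(-173) = -4*(-1/173) = 4/173 ≈ 0.023121)
38*E + R(5) = 38*(4/173) - 4*5 = 152/173 - 20 = -3308/173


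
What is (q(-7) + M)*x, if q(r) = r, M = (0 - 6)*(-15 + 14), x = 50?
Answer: -50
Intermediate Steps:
M = 6 (M = -6*(-1) = 6)
(q(-7) + M)*x = (-7 + 6)*50 = -1*50 = -50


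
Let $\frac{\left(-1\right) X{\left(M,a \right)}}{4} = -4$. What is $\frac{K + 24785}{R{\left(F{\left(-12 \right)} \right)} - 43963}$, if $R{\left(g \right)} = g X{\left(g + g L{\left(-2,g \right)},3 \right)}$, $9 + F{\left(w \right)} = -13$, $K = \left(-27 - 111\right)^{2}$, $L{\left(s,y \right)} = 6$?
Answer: $- \frac{43829}{44315} \approx -0.98903$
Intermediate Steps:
$X{\left(M,a \right)} = 16$ ($X{\left(M,a \right)} = \left(-4\right) \left(-4\right) = 16$)
$K = 19044$ ($K = \left(-138\right)^{2} = 19044$)
$F{\left(w \right)} = -22$ ($F{\left(w \right)} = -9 - 13 = -22$)
$R{\left(g \right)} = 16 g$ ($R{\left(g \right)} = g 16 = 16 g$)
$\frac{K + 24785}{R{\left(F{\left(-12 \right)} \right)} - 43963} = \frac{19044 + 24785}{16 \left(-22\right) - 43963} = \frac{43829}{-352 - 43963} = \frac{43829}{-44315} = 43829 \left(- \frac{1}{44315}\right) = - \frac{43829}{44315}$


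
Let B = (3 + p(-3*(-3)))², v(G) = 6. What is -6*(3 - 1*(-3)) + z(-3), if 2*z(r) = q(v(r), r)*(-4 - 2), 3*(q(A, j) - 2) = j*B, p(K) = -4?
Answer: -39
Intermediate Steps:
B = 1 (B = (3 - 4)² = (-1)² = 1)
q(A, j) = 2 + j/3 (q(A, j) = 2 + (j*1)/3 = 2 + j/3)
z(r) = -6 - r (z(r) = ((2 + r/3)*(-4 - 2))/2 = ((2 + r/3)*(-6))/2 = (-12 - 2*r)/2 = -6 - r)
-6*(3 - 1*(-3)) + z(-3) = -6*(3 - 1*(-3)) + (-6 - 1*(-3)) = -6*(3 + 3) + (-6 + 3) = -6*6 - 3 = -36 - 3 = -39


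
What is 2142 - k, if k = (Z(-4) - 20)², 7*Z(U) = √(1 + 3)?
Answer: 85914/49 ≈ 1753.3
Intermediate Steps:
Z(U) = 2/7 (Z(U) = √(1 + 3)/7 = √4/7 = (⅐)*2 = 2/7)
k = 19044/49 (k = (2/7 - 20)² = (-138/7)² = 19044/49 ≈ 388.65)
2142 - k = 2142 - 1*19044/49 = 2142 - 19044/49 = 85914/49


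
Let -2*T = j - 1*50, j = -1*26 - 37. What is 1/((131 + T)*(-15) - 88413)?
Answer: -2/182451 ≈ -1.0962e-5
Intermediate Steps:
j = -63 (j = -26 - 37 = -63)
T = 113/2 (T = -(-63 - 1*50)/2 = -(-63 - 50)/2 = -1/2*(-113) = 113/2 ≈ 56.500)
1/((131 + T)*(-15) - 88413) = 1/((131 + 113/2)*(-15) - 88413) = 1/((375/2)*(-15) - 88413) = 1/(-5625/2 - 88413) = 1/(-182451/2) = -2/182451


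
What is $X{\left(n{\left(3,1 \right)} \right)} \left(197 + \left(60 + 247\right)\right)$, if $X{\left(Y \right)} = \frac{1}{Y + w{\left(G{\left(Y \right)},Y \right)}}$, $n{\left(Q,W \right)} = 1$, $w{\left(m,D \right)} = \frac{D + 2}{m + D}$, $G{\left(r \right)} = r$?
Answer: $\frac{1008}{5} \approx 201.6$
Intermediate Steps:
$w{\left(m,D \right)} = \frac{2 + D}{D + m}$
$X{\left(Y \right)} = \frac{1}{Y + \frac{2 + Y}{2 Y}}$ ($X{\left(Y \right)} = \frac{1}{Y + \frac{2 + Y}{Y + Y}} = \frac{1}{Y + \frac{2 + Y}{2 Y}}$)
$X{\left(n{\left(3,1 \right)} \right)} \left(197 + \left(60 + 247\right)\right) = 2 \cdot 1 \frac{1}{2 + 1 + 2 \cdot 1^{2}} \left(197 + \left(60 + 247\right)\right) = 2 \cdot 1 \frac{1}{2 + 1 + 2 \cdot 1} \left(197 + 307\right) = 2 \cdot 1 \frac{1}{2 + 1 + 2} \cdot 504 = 2 \cdot 1 \cdot \frac{1}{5} \cdot 504 = \frac{2}{5} \cdot 504 = \frac{1008}{5}$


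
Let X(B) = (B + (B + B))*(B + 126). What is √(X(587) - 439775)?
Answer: √815818 ≈ 903.23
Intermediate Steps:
X(B) = 3*B*(126 + B) (X(B) = (B + 2*B)*(126 + B) = (3*B)*(126 + B) = 3*B*(126 + B))
√(X(587) - 439775) = √(3*587*(126 + 587) - 439775) = √(3*587*713 - 439775) = √(1255593 - 439775) = √815818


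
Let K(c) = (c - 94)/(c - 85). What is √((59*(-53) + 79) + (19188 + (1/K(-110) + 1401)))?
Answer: √20278501/34 ≈ 132.45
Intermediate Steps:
K(c) = (-94 + c)/(-85 + c)
√((59*(-53) + 79) + (19188 + (1/K(-110) + 1401))) = √((59*(-53) + 79) + (19188 + (1/((-94 - 110)/(-85 - 110)) + 1401))) = √((-3127 + 79) + (19188 + (1/(-204/(-195)) + 1401))) = √(-3048 + (19188 + (1/(-1/195*(-204)) + 1401))) = √(-3048 + (19188 + (1/(68/65) + 1401))) = √(-3048 + (19188 + (65/68 + 1401))) = √(-3048 + (19188 + 95333/68)) = √(-3048 + 1400117/68) = √(1192853/68) = √20278501/34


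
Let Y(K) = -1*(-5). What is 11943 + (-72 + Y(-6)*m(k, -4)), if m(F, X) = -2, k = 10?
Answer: 11861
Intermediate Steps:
Y(K) = 5
11943 + (-72 + Y(-6)*m(k, -4)) = 11943 + (-72 + 5*(-2)) = 11943 + (-72 - 10) = 11943 - 82 = 11861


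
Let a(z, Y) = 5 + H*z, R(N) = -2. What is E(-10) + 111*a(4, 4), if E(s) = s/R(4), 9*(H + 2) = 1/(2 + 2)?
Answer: -947/3 ≈ -315.67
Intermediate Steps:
H = -71/36 (H = -2 + 1/(9*(2 + 2)) = -2 + (1/9)/4 = -2 + (1/9)*(1/4) = -2 + 1/36 = -71/36 ≈ -1.9722)
a(z, Y) = 5 - 71*z/36
E(s) = -s/2 (E(s) = s/(-2) = s*(-1/2) = -s/2)
E(-10) + 111*a(4, 4) = -1/2*(-10) + 111*(5 - 71/36*4) = 5 + 111*(5 - 71/9) = 5 + 111*(-26/9) = 5 - 962/3 = -947/3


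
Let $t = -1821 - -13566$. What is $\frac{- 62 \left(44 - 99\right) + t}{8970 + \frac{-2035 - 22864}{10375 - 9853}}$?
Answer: $\frac{7910910}{4657441} \approx 1.6986$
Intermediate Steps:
$t = 11745$ ($t = -1821 + 13566 = 11745$)
$\frac{- 62 \left(44 - 99\right) + t}{8970 + \frac{-2035 - 22864}{10375 - 9853}} = \frac{- 62 \left(44 - 99\right) + 11745}{8970 + \frac{-2035 - 22864}{10375 - 9853}} = \frac{\left(-62\right) \left(-55\right) + 11745}{8970 - \frac{24899}{522}} = \frac{3410 + 11745}{8970 - \frac{24899}{522}} = \frac{15155}{8970 - \frac{24899}{522}} = \frac{15155}{\frac{4657441}{522}} = 15155 \cdot \frac{522}{4657441} = \frac{7910910}{4657441}$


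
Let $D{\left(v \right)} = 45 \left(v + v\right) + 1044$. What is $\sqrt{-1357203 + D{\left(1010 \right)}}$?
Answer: $i \sqrt{1265259} \approx 1124.8 i$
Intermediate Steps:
$D{\left(v \right)} = 1044 + 90 v$ ($D{\left(v \right)} = 45 \cdot 2 v + 1044 = 90 v + 1044 = 1044 + 90 v$)
$\sqrt{-1357203 + D{\left(1010 \right)}} = \sqrt{-1357203 + \left(1044 + 90 \cdot 1010\right)} = \sqrt{-1357203 + \left(1044 + 90900\right)} = \sqrt{-1357203 + 91944} = \sqrt{-1265259} = i \sqrt{1265259}$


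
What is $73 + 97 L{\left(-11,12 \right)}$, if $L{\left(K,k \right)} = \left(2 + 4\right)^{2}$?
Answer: $3565$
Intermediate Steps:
$L{\left(K,k \right)} = 36$ ($L{\left(K,k \right)} = 6^{2} = 36$)
$73 + 97 L{\left(-11,12 \right)} = 73 + 97 \cdot 36 = 73 + 3492 = 3565$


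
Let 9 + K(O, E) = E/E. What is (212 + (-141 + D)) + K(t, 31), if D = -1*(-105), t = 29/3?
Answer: 168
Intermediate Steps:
t = 29/3 (t = 29*(⅓) = 29/3 ≈ 9.6667)
K(O, E) = -8 (K(O, E) = -9 + E/E = -9 + 1 = -8)
D = 105
(212 + (-141 + D)) + K(t, 31) = (212 + (-141 + 105)) - 8 = (212 - 36) - 8 = 176 - 8 = 168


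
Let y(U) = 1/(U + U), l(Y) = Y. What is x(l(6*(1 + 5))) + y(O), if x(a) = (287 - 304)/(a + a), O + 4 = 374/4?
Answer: -2971/12888 ≈ -0.23052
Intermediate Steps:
O = 179/2 (O = -4 + 374/4 = -4 + 374*(¼) = -4 + 187/2 = 179/2 ≈ 89.500)
y(U) = 1/(2*U)
x(a) = -17/(2*a) (x(a) = -17*1/(2*a) = -17/(2*a))
x(l(6*(1 + 5))) + y(O) = -17*1/(6*(1 + 5))/2 + 1/(2*(179/2)) = -17/(2*(6*6)) + (½)*(2/179) = -17/2/36 + 1/179 = -17/2*1/36 + 1/179 = -17/72 + 1/179 = -2971/12888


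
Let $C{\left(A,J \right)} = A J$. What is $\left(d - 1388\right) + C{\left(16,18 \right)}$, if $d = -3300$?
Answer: $-4400$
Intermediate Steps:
$\left(d - 1388\right) + C{\left(16,18 \right)} = \left(-3300 - 1388\right) + 16 \cdot 18 = \left(-3300 + \left(-1579 + 191\right)\right) + 288 = \left(-3300 - 1388\right) + 288 = -4688 + 288 = -4400$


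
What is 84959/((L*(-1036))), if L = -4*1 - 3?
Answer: 12137/1036 ≈ 11.715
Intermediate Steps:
L = -7 (L = -4 - 3 = -7)
84959/((L*(-1036))) = 84959/((-7*(-1036))) = 84959/7252 = 84959*(1/7252) = 12137/1036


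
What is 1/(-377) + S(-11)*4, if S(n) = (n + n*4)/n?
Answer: 7539/377 ≈ 19.997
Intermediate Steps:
S(n) = 5 (S(n) = (n + 4*n)/n = (5*n)/n = 5)
1/(-377) + S(-11)*4 = 1/(-377) + 5*4 = -1/377 + 20 = 7539/377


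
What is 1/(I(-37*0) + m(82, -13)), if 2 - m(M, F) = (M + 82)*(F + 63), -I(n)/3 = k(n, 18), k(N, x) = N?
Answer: -1/8198 ≈ -0.00012198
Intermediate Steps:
I(n) = -3*n
m(M, F) = 2 - (63 + F)*(82 + M) (m(M, F) = 2 - (M + 82)*(F + 63) = 2 - (82 + M)*(63 + F) = 2 - (63 + F)*(82 + M))
1/(I(-37*0) + m(82, -13)) = 1/(-(-111)*0 + (-5164 - 82*(-13) - 63*82 - 1*(-13)*82)) = 1/(-3*0 + (-5164 + 1066 - 5166 + 1066)) = 1/(0 - 8198) = 1/(-8198) = -1/8198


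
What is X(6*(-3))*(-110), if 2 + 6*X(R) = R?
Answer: 1100/3 ≈ 366.67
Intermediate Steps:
X(R) = -1/3 + R/6
X(6*(-3))*(-110) = (-1/3 + (6*(-3))/6)*(-110) = (-1/3 + (1/6)*(-18))*(-110) = (-1/3 - 3)*(-110) = -10/3*(-110) = 1100/3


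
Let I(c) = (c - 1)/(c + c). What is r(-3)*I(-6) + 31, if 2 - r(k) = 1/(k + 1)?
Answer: 779/24 ≈ 32.458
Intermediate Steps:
I(c) = (-1 + c)/(2*c) (I(c) = (-1 + c)/((2*c)) = (-1 + c)*(1/(2*c)) = (-1 + c)/(2*c))
r(k) = 2 - 1/(1 + k) (r(k) = 2 - 1/(k + 1) = 2 - 1/(1 + k))
r(-3)*I(-6) + 31 = ((1 + 2*(-3))/(1 - 3))*((½)*(-1 - 6)/(-6)) + 31 = ((1 - 6)/(-2))*((½)*(-⅙)*(-7)) + 31 = -½*(-5)*(7/12) + 31 = (5/2)*(7/12) + 31 = 35/24 + 31 = 779/24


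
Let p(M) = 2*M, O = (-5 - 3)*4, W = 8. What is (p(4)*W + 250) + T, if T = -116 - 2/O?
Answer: 3169/16 ≈ 198.06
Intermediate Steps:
O = -32 (O = -8*4 = -32)
T = -1855/16 (T = -116 - 2/(-32) = -116 - 2*(-1/32) = -116 + 1/16 = -1855/16 ≈ -115.94)
(p(4)*W + 250) + T = ((2*4)*8 + 250) - 1855/16 = (8*8 + 250) - 1855/16 = (64 + 250) - 1855/16 = 314 - 1855/16 = 3169/16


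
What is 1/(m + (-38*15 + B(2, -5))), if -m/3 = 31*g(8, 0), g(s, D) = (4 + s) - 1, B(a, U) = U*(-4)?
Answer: -1/1573 ≈ -0.00063573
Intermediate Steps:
B(a, U) = -4*U
g(s, D) = 3 + s
m = -1023 (m = -93*(3 + 8) = -93*11 = -3*341 = -1023)
1/(m + (-38*15 + B(2, -5))) = 1/(-1023 + (-38*15 - 4*(-5))) = 1/(-1023 + (-570 + 20)) = 1/(-1023 - 550) = 1/(-1573) = -1/1573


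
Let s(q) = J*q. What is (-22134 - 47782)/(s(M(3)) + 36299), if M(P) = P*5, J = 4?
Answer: -69916/36359 ≈ -1.9229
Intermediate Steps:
M(P) = 5*P
s(q) = 4*q
(-22134 - 47782)/(s(M(3)) + 36299) = (-22134 - 47782)/(4*(5*3) + 36299) = -69916/(4*15 + 36299) = -69916/(60 + 36299) = -69916/36359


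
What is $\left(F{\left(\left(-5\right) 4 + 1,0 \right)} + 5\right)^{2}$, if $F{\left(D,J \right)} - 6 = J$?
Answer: $121$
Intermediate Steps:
$F{\left(D,J \right)} = 6 + J$
$\left(F{\left(\left(-5\right) 4 + 1,0 \right)} + 5\right)^{2} = \left(\left(6 + 0\right) + 5\right)^{2} = \left(6 + 5\right)^{2} = 11^{2} = 121$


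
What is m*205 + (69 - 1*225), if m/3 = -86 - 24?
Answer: -67806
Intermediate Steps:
m = -330 (m = 3*(-86 - 24) = 3*(-110) = -330)
m*205 + (69 - 1*225) = -330*205 + (69 - 1*225) = -67650 + (69 - 225) = -67650 - 156 = -67806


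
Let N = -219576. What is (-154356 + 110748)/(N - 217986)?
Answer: 7268/72927 ≈ 0.099661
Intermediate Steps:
(-154356 + 110748)/(N - 217986) = (-154356 + 110748)/(-219576 - 217986) = -43608/(-437562) = -43608*(-1/437562) = 7268/72927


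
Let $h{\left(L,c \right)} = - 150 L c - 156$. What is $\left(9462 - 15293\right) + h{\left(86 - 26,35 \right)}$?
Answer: $-320987$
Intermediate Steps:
$h{\left(L,c \right)} = -156 - 150 L c$ ($h{\left(L,c \right)} = - 150 L c - 156 = -156 - 150 L c$)
$\left(9462 - 15293\right) + h{\left(86 - 26,35 \right)} = \left(9462 - 15293\right) - \left(156 + 150 \left(86 - 26\right) 35\right) = -5831 - \left(156 + 150 \left(86 - 26\right) 35\right) = -5831 - \left(156 + 9000 \cdot 35\right) = -5831 - 315156 = -320987$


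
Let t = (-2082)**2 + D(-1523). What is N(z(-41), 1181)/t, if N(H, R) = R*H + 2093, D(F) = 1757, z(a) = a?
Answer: -46328/4336481 ≈ -0.010683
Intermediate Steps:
N(H, R) = 2093 + H*R (N(H, R) = H*R + 2093 = 2093 + H*R)
t = 4336481 (t = (-2082)**2 + 1757 = 4334724 + 1757 = 4336481)
N(z(-41), 1181)/t = (2093 - 41*1181)/4336481 = (2093 - 48421)*(1/4336481) = -46328*1/4336481 = -46328/4336481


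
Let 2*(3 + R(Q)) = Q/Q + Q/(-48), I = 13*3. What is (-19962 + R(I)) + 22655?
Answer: 86083/32 ≈ 2690.1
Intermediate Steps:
I = 39
R(Q) = -5/2 - Q/96 (R(Q) = -3 + (Q/Q + Q/(-48))/2 = -3 + (1 + Q*(-1/48))/2 = -3 + (1 - Q/48)/2 = -3 + (½ - Q/96) = -5/2 - Q/96)
(-19962 + R(I)) + 22655 = (-19962 + (-5/2 - 1/96*39)) + 22655 = (-19962 + (-5/2 - 13/32)) + 22655 = (-19962 - 93/32) + 22655 = -638877/32 + 22655 = 86083/32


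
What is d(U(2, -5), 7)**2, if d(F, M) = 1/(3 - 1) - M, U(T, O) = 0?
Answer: 169/4 ≈ 42.250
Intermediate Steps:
d(F, M) = 1/2 - M
d(U(2, -5), 7)**2 = (1/2 - 1*7)**2 = (1/2 - 7)**2 = (-13/2)**2 = 169/4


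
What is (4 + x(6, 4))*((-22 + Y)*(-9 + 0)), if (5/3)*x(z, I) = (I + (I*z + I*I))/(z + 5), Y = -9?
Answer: 8928/5 ≈ 1785.6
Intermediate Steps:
x(z, I) = 3*(I + I² + I*z)/(5*(5 + z)) (x(z, I) = 3*((I + (I*z + I*I))/(z + 5))/5 = 3*((I + (I*z + I²))/(5 + z))/5 = 3*((I + (I² + I*z))/(5 + z))/5 = 3*((I + I² + I*z)/(5 + z))/5 = 3*(I + I² + I*z)/(5*(5 + z)))
(4 + x(6, 4))*((-22 + Y)*(-9 + 0)) = (4 + (⅗)*4*(1 + 4 + 6)/(5 + 6))*((-22 - 9)*(-9 + 0)) = (4 + (⅗)*4*11/11)*(-31*(-9)) = (4 + (⅗)*4*(1/11)*11)*279 = (4 + 12/5)*279 = (32/5)*279 = 8928/5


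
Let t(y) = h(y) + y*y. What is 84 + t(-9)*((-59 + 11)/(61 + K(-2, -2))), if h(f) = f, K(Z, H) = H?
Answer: 1500/59 ≈ 25.424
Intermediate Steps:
t(y) = y + y² (t(y) = y + y*y = y + y²)
84 + t(-9)*((-59 + 11)/(61 + K(-2, -2))) = 84 + (-9*(1 - 9))*((-59 + 11)/(61 - 2)) = 84 + (-9*(-8))*(-48/59) = 84 + 72*(-48*1/59) = 84 + 72*(-48/59) = 84 - 3456/59 = 1500/59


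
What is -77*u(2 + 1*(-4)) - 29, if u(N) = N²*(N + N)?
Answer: 1203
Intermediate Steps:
u(N) = 2*N³ (u(N) = N²*(2*N) = 2*N³)
-77*u(2 + 1*(-4)) - 29 = -154*(2 + 1*(-4))³ - 29 = -154*(2 - 4)³ - 29 = -154*(-2)³ - 29 = -154*(-8) - 29 = -77*(-16) - 29 = 1232 - 29 = 1203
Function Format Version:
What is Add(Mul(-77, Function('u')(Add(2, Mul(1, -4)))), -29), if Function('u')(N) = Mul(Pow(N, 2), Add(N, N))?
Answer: 1203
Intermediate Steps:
Function('u')(N) = Mul(2, Pow(N, 3)) (Function('u')(N) = Mul(Pow(N, 2), Mul(2, N)) = Mul(2, Pow(N, 3)))
Add(Mul(-77, Function('u')(Add(2, Mul(1, -4)))), -29) = Add(Mul(-77, Mul(2, Pow(Add(2, Mul(1, -4)), 3))), -29) = Add(Mul(-77, Mul(2, Pow(Add(2, -4), 3))), -29) = Add(Mul(-77, Mul(2, Pow(-2, 3))), -29) = Add(Mul(-77, Mul(2, -8)), -29) = Add(Mul(-77, -16), -29) = Add(1232, -29) = 1203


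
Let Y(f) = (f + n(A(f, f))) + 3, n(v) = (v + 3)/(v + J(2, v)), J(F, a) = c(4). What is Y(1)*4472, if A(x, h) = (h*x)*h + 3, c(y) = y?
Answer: 21801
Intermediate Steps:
A(x, h) = 3 + x*h² (A(x, h) = x*h² + 3 = 3 + x*h²)
J(F, a) = 4
n(v) = (3 + v)/(4 + v) (n(v) = (v + 3)/(v + 4) = (3 + v)/(4 + v))
Y(f) = 3 + f + (6 + f³)/(7 + f³) (Y(f) = (f + (3 + (3 + f*f²))/(4 + (3 + f*f²))) + 3 = (f + (3 + (3 + f³))/(4 + (3 + f³))) + 3 = (f + (6 + f³)/(7 + f³)) + 3 = 3 + f + (6 + f³)/(7 + f³))
Y(1)*4472 = ((6 + 1³ + (3 + 1)*(7 + 1³))/(7 + 1³))*4472 = ((6 + 1 + 4*(7 + 1))/(7 + 1))*4472 = ((6 + 1 + 4*8)/8)*4472 = ((6 + 1 + 32)/8)*4472 = ((⅛)*39)*4472 = (39/8)*4472 = 21801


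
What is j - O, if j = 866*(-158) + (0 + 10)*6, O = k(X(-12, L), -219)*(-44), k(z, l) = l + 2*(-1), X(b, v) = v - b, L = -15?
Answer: -146492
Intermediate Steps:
k(z, l) = -2 + l (k(z, l) = l - 2 = -2 + l)
O = 9724 (O = (-2 - 219)*(-44) = -221*(-44) = 9724)
j = -136768 (j = -136828 + 10*6 = -136828 + 60 = -136768)
j - O = -136768 - 1*9724 = -136768 - 9724 = -146492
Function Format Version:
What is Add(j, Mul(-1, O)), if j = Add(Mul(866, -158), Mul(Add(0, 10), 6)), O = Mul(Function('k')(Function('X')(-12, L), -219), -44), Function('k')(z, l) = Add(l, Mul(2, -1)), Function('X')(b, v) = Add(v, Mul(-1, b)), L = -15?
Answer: -146492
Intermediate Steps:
Function('k')(z, l) = Add(-2, l) (Function('k')(z, l) = Add(l, -2) = Add(-2, l))
O = 9724 (O = Mul(Add(-2, -219), -44) = Mul(-221, -44) = 9724)
j = -136768 (j = Add(-136828, Mul(10, 6)) = Add(-136828, 60) = -136768)
Add(j, Mul(-1, O)) = Add(-136768, Mul(-1, 9724)) = Add(-136768, -9724) = -146492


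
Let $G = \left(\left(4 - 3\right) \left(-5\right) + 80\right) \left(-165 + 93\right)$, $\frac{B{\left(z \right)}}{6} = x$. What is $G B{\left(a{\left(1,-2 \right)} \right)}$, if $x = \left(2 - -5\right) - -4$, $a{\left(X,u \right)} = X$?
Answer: $-356400$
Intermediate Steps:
$x = 11$ ($x = \left(2 + 5\right) + 4 = 7 + 4 = 11$)
$B{\left(z \right)} = 66$ ($B{\left(z \right)} = 6 \cdot 11 = 66$)
$G = -5400$ ($G = \left(1 \left(-5\right) + 80\right) \left(-72\right) = \left(-5 + 80\right) \left(-72\right) = 75 \left(-72\right) = -5400$)
$G B{\left(a{\left(1,-2 \right)} \right)} = \left(-5400\right) 66 = -356400$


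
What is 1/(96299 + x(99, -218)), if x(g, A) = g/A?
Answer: 218/20993083 ≈ 1.0384e-5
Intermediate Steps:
1/(96299 + x(99, -218)) = 1/(96299 + 99/(-218)) = 1/(96299 + 99*(-1/218)) = 1/(96299 - 99/218) = 1/(20993083/218) = 218/20993083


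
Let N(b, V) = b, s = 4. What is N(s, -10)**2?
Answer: 16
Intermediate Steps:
N(s, -10)**2 = 4**2 = 16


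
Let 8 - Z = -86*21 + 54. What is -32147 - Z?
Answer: -33907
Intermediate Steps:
Z = 1760 (Z = 8 - (-86*21 + 54) = 8 - (-1806 + 54) = 8 - 1*(-1752) = 8 + 1752 = 1760)
-32147 - Z = -32147 - 1*1760 = -32147 - 1760 = -33907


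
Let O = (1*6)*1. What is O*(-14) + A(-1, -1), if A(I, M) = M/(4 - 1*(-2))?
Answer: -505/6 ≈ -84.167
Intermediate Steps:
O = 6 (O = 6*1 = 6)
A(I, M) = M/6 (A(I, M) = M/(4 + 2) = M/6)
O*(-14) + A(-1, -1) = 6*(-14) + (⅙)*(-1) = -84 - ⅙ = -505/6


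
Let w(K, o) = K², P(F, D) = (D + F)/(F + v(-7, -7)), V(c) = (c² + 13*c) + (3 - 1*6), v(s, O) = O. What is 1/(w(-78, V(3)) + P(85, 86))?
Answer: 26/158241 ≈ 0.00016431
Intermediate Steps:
V(c) = -3 + c² + 13*c (V(c) = (c² + 13*c) + (3 - 6) = (c² + 13*c) - 3 = -3 + c² + 13*c)
P(F, D) = (D + F)/(-7 + F) (P(F, D) = (D + F)/(F - 7) = (D + F)/(-7 + F))
1/(w(-78, V(3)) + P(85, 86)) = 1/((-78)² + (86 + 85)/(-7 + 85)) = 1/(6084 + 171/78) = 1/(6084 + (1/78)*171) = 1/(6084 + 57/26) = 1/(158241/26) = 26/158241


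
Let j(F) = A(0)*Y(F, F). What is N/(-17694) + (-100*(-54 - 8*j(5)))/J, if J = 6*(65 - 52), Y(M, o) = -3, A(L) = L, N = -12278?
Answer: 8042107/115011 ≈ 69.925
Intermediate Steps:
J = 78 (J = 6*13 = 78)
j(F) = 0 (j(F) = 0*(-3) = 0)
N/(-17694) + (-100*(-54 - 8*j(5)))/J = -12278/(-17694) - 100*(-54 - 8*0)/78 = -12278*(-1/17694) - 100*(-54 + 0)*(1/78) = 6139/8847 - 100*(-54)*(1/78) = 6139/8847 + 5400*(1/78) = 6139/8847 + 900/13 = 8042107/115011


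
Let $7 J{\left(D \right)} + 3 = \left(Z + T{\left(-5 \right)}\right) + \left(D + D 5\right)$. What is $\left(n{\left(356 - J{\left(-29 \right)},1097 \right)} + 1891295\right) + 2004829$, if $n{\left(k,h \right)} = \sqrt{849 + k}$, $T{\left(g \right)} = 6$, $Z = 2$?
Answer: $3896124 + \frac{6 \sqrt{1673}}{7} \approx 3.8962 \cdot 10^{6}$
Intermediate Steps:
$J{\left(D \right)} = \frac{5}{7} + \frac{6 D}{7}$ ($J{\left(D \right)} = - \frac{3}{7} + \frac{\left(2 + 6\right) + \left(D + D 5\right)}{7} = - \frac{3}{7} + \frac{8 + \left(D + 5 D\right)}{7} = - \frac{3}{7} + \frac{8 + 6 D}{7} = - \frac{3}{7} + \left(\frac{8}{7} + \frac{6 D}{7}\right) = \frac{5}{7} + \frac{6 D}{7}$)
$\left(n{\left(356 - J{\left(-29 \right)},1097 \right)} + 1891295\right) + 2004829 = \left(\sqrt{849 + \left(356 - \left(\frac{5}{7} + \frac{6}{7} \left(-29\right)\right)\right)} + 1891295\right) + 2004829 = \left(\sqrt{849 + \left(356 - \left(\frac{5}{7} - \frac{174}{7}\right)\right)} + 1891295\right) + 2004829 = \left(\sqrt{849 + \left(356 - - \frac{169}{7}\right)} + 1891295\right) + 2004829 = \left(\sqrt{849 + \left(356 + \frac{169}{7}\right)} + 1891295\right) + 2004829 = \left(\sqrt{849 + \frac{2661}{7}} + 1891295\right) + 2004829 = \left(\sqrt{\frac{8604}{7}} + 1891295\right) + 2004829 = \left(\frac{6 \sqrt{1673}}{7} + 1891295\right) + 2004829 = \left(1891295 + \frac{6 \sqrt{1673}}{7}\right) + 2004829 = 3896124 + \frac{6 \sqrt{1673}}{7}$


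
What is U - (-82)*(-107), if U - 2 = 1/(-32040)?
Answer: -281054881/32040 ≈ -8772.0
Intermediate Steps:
U = 64079/32040 (U = 2 + 1/(-32040) = 2 - 1/32040 = 64079/32040 ≈ 2.0000)
U - (-82)*(-107) = 64079/32040 - (-82)*(-107) = 64079/32040 - 1*8774 = 64079/32040 - 8774 = -281054881/32040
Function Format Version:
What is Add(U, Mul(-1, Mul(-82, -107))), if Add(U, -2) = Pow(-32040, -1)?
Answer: Rational(-281054881, 32040) ≈ -8772.0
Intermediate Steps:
U = Rational(64079, 32040) (U = Add(2, Pow(-32040, -1)) = Add(2, Rational(-1, 32040)) = Rational(64079, 32040) ≈ 2.0000)
Add(U, Mul(-1, Mul(-82, -107))) = Add(Rational(64079, 32040), Mul(-1, Mul(-82, -107))) = Add(Rational(64079, 32040), Mul(-1, 8774)) = Add(Rational(64079, 32040), -8774) = Rational(-281054881, 32040)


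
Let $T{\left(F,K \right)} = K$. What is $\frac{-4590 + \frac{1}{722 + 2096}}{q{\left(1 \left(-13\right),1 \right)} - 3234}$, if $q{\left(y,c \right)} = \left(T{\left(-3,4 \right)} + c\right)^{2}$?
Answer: $\frac{12934619}{9042962} \approx 1.4304$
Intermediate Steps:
$q{\left(y,c \right)} = \left(4 + c\right)^{2}$
$\frac{-4590 + \frac{1}{722 + 2096}}{q{\left(1 \left(-13\right),1 \right)} - 3234} = \frac{-4590 + \frac{1}{722 + 2096}}{\left(4 + 1\right)^{2} - 3234} = \frac{-4590 + \frac{1}{2818}}{5^{2} - 3234} = \frac{-4590 + \frac{1}{2818}}{25 - 3234} = - \frac{12934619}{2818 \left(-3209\right)} = \left(- \frac{12934619}{2818}\right) \left(- \frac{1}{3209}\right) = \frac{12934619}{9042962}$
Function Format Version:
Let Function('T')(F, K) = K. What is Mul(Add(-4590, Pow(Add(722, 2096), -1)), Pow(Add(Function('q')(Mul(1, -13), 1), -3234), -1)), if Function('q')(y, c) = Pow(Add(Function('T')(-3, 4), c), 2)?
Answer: Rational(12934619, 9042962) ≈ 1.4304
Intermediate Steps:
Function('q')(y, c) = Pow(Add(4, c), 2)
Mul(Add(-4590, Pow(Add(722, 2096), -1)), Pow(Add(Function('q')(Mul(1, -13), 1), -3234), -1)) = Mul(Add(-4590, Pow(Add(722, 2096), -1)), Pow(Add(Pow(Add(4, 1), 2), -3234), -1)) = Mul(Add(-4590, Pow(2818, -1)), Pow(Add(Pow(5, 2), -3234), -1)) = Mul(Add(-4590, Rational(1, 2818)), Pow(Add(25, -3234), -1)) = Mul(Rational(-12934619, 2818), Pow(-3209, -1)) = Mul(Rational(-12934619, 2818), Rational(-1, 3209)) = Rational(12934619, 9042962)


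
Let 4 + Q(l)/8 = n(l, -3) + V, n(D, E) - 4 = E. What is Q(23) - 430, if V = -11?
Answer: -542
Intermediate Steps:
n(D, E) = 4 + E
Q(l) = -112 (Q(l) = -32 + 8*((4 - 3) - 11) = -32 + 8*(1 - 11) = -32 + 8*(-10) = -32 - 80 = -112)
Q(23) - 430 = -112 - 430 = -542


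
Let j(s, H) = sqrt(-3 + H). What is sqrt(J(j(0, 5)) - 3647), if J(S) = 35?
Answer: 2*I*sqrt(903) ≈ 60.1*I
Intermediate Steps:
sqrt(J(j(0, 5)) - 3647) = sqrt(35 - 3647) = sqrt(-3612) = 2*I*sqrt(903)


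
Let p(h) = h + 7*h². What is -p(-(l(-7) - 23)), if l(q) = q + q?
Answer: -9620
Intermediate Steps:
l(q) = 2*q
-p(-(l(-7) - 23)) = -(-(2*(-7) - 23))*(1 + 7*(-(2*(-7) - 23))) = -(-(-14 - 23))*(1 + 7*(-(-14 - 23))) = -(-1*(-37))*(1 + 7*(-1*(-37))) = -37*(1 + 7*37) = -37*(1 + 259) = -37*260 = -1*9620 = -9620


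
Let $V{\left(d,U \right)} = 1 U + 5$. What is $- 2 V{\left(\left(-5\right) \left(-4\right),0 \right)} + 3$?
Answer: $-7$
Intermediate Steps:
$V{\left(d,U \right)} = 5 + U$ ($V{\left(d,U \right)} = U + 5 = 5 + U$)
$- 2 V{\left(\left(-5\right) \left(-4\right),0 \right)} + 3 = - 2 \left(5 + 0\right) + 3 = \left(-2\right) 5 + 3 = -10 + 3 = -7$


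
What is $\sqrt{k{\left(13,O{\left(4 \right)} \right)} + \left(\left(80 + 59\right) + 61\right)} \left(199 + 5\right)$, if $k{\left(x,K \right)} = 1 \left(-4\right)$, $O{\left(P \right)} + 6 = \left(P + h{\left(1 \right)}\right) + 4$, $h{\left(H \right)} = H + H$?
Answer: $2856$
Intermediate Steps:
$h{\left(H \right)} = 2 H$
$O{\left(P \right)} = P$ ($O{\left(P \right)} = -6 + \left(\left(P + 2 \cdot 1\right) + 4\right) = -6 + \left(\left(P + 2\right) + 4\right) = -6 + \left(\left(2 + P\right) + 4\right) = -6 + \left(6 + P\right) = P$)
$k{\left(x,K \right)} = -4$
$\sqrt{k{\left(13,O{\left(4 \right)} \right)} + \left(\left(80 + 59\right) + 61\right)} \left(199 + 5\right) = \sqrt{-4 + \left(\left(80 + 59\right) + 61\right)} \left(199 + 5\right) = \sqrt{-4 + \left(139 + 61\right)} 204 = \sqrt{-4 + 200} \cdot 204 = \sqrt{196} \cdot 204 = 14 \cdot 204 = 2856$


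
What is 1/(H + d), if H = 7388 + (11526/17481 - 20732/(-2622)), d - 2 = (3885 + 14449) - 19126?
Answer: 7639197/50468861350 ≈ 0.00015136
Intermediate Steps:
d = -790 (d = 2 + ((3885 + 14449) - 19126) = 2 + (18334 - 19126) = 2 - 792 = -790)
H = 56503826980/7639197 (H = 7388 + (11526*(1/17481) - 20732*(-1/2622)) = 7388 + (3842/5827 + 10366/1311) = 7388 + 65439544/7639197 = 56503826980/7639197 ≈ 7396.6)
1/(H + d) = 1/(56503826980/7639197 - 790) = 1/(50468861350/7639197) = 7639197/50468861350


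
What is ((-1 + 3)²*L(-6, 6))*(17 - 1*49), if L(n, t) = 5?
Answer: -640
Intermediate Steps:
((-1 + 3)²*L(-6, 6))*(17 - 1*49) = ((-1 + 3)²*5)*(17 - 1*49) = (2²*5)*(17 - 49) = (4*5)*(-32) = 20*(-32) = -640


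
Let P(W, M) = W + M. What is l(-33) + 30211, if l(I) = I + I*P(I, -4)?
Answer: 31399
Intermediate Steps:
P(W, M) = M + W
l(I) = I + I*(-4 + I)
l(-33) + 30211 = -33*(-3 - 33) + 30211 = -33*(-36) + 30211 = 1188 + 30211 = 31399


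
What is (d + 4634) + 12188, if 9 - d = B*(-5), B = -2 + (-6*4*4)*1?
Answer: 16341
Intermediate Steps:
B = -98 (B = -2 + (-3*8*4)*1 = -2 - 24*4*1 = -2 - 96*1 = -2 - 96 = -98)
d = -481 (d = 9 - (-98)*(-5) = 9 - 1*490 = 9 - 490 = -481)
(d + 4634) + 12188 = (-481 + 4634) + 12188 = 4153 + 12188 = 16341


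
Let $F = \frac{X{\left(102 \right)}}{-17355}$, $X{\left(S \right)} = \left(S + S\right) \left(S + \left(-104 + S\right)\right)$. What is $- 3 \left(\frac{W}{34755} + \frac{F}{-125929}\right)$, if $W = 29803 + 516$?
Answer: $- \frac{4417521109907}{1687932797005} \approx -2.6171$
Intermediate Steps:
$W = 30319$
$X{\left(S \right)} = 2 S \left(-104 + 2 S\right)$
$F = - \frac{1360}{1157}$ ($F = \frac{4 \cdot 102 \left(-52 + 102\right)}{-17355} = 4 \cdot 102 \cdot 50 \left(- \frac{1}{17355}\right) = 20400 \left(- \frac{1}{17355}\right) = - \frac{1360}{1157} \approx -1.1755$)
$- 3 \left(\frac{W}{34755} + \frac{F}{-125929}\right) = - 3 \left(\frac{30319}{34755} - \frac{1360}{1157 \left(-125929\right)}\right) = - 3 \left(30319 \cdot \frac{1}{34755} - - \frac{1360}{145699853}\right) = - 3 \left(\frac{30319}{34755} + \frac{1360}{145699853}\right) = \left(-3\right) \frac{4417521109907}{5063798391015} = - \frac{4417521109907}{1687932797005}$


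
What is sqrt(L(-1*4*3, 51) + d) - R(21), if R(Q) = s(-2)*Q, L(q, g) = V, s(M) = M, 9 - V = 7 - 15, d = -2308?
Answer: 42 + I*sqrt(2291) ≈ 42.0 + 47.864*I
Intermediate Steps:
V = 17 (V = 9 - (7 - 15) = 9 - 1*(-8) = 9 + 8 = 17)
L(q, g) = 17
R(Q) = -2*Q
sqrt(L(-1*4*3, 51) + d) - R(21) = sqrt(17 - 2308) - (-2)*21 = sqrt(-2291) - 1*(-42) = I*sqrt(2291) + 42 = 42 + I*sqrt(2291)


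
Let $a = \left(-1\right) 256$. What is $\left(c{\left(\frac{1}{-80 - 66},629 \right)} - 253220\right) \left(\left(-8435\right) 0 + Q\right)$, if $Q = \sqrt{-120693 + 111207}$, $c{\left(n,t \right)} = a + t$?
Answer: $- 758541 i \sqrt{1054} \approx - 2.4626 \cdot 10^{7} i$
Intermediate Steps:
$a = -256$
$c{\left(n,t \right)} = -256 + t$
$Q = 3 i \sqrt{1054}$ ($Q = \sqrt{-9486} = 3 i \sqrt{1054} \approx 97.396 i$)
$\left(c{\left(\frac{1}{-80 - 66},629 \right)} - 253220\right) \left(\left(-8435\right) 0 + Q\right) = \left(\left(-256 + 629\right) - 253220\right) \left(\left(-8435\right) 0 + 3 i \sqrt{1054}\right) = \left(373 - 253220\right) \left(0 + 3 i \sqrt{1054}\right) = - 252847 \cdot 3 i \sqrt{1054} = - 758541 i \sqrt{1054}$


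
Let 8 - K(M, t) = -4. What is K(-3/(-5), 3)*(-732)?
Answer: -8784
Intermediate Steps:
K(M, t) = 12 (K(M, t) = 8 - 1*(-4) = 8 + 4 = 12)
K(-3/(-5), 3)*(-732) = 12*(-732) = -8784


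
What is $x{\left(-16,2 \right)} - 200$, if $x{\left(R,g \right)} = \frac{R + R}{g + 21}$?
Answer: $- \frac{4632}{23} \approx -201.39$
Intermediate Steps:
$x{\left(R,g \right)} = \frac{2 R}{21 + g}$
$x{\left(-16,2 \right)} - 200 = 2 \left(-16\right) \frac{1}{21 + 2} - 200 = 2 \left(-16\right) \frac{1}{23} - 200 = - \frac{32}{23} - 200 = - \frac{4632}{23}$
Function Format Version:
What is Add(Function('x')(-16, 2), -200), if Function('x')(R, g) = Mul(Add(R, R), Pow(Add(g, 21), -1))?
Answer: Rational(-4632, 23) ≈ -201.39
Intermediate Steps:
Function('x')(R, g) = Mul(2, R, Pow(Add(21, g), -1)) (Function('x')(R, g) = Mul(Mul(2, R), Pow(Add(21, g), -1)) = Mul(2, R, Pow(Add(21, g), -1)))
Add(Function('x')(-16, 2), -200) = Add(Mul(2, -16, Pow(Add(21, 2), -1)), -200) = Add(Mul(2, -16, Pow(23, -1)), -200) = Add(Mul(2, -16, Rational(1, 23)), -200) = Add(Rational(-32, 23), -200) = Rational(-4632, 23)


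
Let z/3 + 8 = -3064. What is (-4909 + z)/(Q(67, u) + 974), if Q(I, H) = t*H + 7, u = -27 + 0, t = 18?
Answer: -2825/99 ≈ -28.535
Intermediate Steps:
u = -27
Q(I, H) = 7 + 18*H (Q(I, H) = 18*H + 7 = 7 + 18*H)
z = -9216 (z = -24 + 3*(-3064) = -24 - 9192 = -9216)
(-4909 + z)/(Q(67, u) + 974) = (-4909 - 9216)/((7 + 18*(-27)) + 974) = -14125/((7 - 486) + 974) = -14125/(-479 + 974) = -14125/495 = -14125*1/495 = -2825/99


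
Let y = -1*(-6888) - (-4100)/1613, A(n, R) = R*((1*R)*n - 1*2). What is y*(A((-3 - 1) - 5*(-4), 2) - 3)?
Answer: 633523308/1613 ≈ 3.9276e+5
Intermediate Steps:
A(n, R) = R*(-2 + R*n) (A(n, R) = R*(R*n - 2) = R*(-2 + R*n))
y = 11114444/1613 (y = 6888 - (-4100)/1613 = 6888 - 1*(-4100/1613) = 6888 + 4100/1613 = 11114444/1613 ≈ 6890.5)
y*(A((-3 - 1) - 5*(-4), 2) - 3) = 11114444*(2*(-2 + 2*((-3 - 1) - 5*(-4))) - 3)/1613 = 11114444*(2*(-2 + 2*(-4 + 20)) - 3)/1613 = 11114444*(2*(-2 + 2*16) - 3)/1613 = 11114444*(2*(-2 + 32) - 3)/1613 = 11114444*(2*30 - 3)/1613 = 11114444*(60 - 3)/1613 = (11114444/1613)*57 = 633523308/1613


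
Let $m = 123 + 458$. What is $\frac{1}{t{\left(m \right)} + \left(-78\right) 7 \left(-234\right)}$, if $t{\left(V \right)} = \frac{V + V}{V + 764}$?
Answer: $\frac{1345}{171843742} \approx 7.8269 \cdot 10^{-6}$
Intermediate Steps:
$m = 581$
$t{\left(V \right)} = \frac{2 V}{764 + V}$
$\frac{1}{t{\left(m \right)} + \left(-78\right) 7 \left(-234\right)} = \frac{1}{2 \cdot 581 \frac{1}{764 + 581} + \left(-78\right) 7 \left(-234\right)} = \frac{1}{2 \cdot 581 \cdot \frac{1}{1345} - -127764} = \frac{1}{2 \cdot 581 \cdot \frac{1}{1345} + 127764} = \frac{1}{\frac{1162}{1345} + 127764} = \frac{1}{\frac{171843742}{1345}} = \frac{1345}{171843742}$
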